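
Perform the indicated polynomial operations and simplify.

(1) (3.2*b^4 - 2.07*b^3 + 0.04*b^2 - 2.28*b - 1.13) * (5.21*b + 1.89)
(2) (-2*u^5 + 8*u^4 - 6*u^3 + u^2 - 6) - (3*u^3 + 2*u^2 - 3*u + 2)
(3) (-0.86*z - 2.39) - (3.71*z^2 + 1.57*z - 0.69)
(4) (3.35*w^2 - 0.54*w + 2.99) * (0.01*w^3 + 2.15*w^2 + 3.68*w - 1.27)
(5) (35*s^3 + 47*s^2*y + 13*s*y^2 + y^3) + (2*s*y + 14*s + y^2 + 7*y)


(1) = 16.672*b^5 - 4.7367*b^4 - 3.7039*b^3 - 11.8032*b^2 - 10.1965*b - 2.1357
(2) = -2*u^5 + 8*u^4 - 9*u^3 - u^2 + 3*u - 8
(3) = -3.71*z^2 - 2.43*z - 1.7
(4) = 0.0335*w^5 + 7.1971*w^4 + 11.1969*w^3 + 0.1868*w^2 + 11.689*w - 3.7973
(5) = 35*s^3 + 47*s^2*y + 13*s*y^2 + 2*s*y + 14*s + y^3 + y^2 + 7*y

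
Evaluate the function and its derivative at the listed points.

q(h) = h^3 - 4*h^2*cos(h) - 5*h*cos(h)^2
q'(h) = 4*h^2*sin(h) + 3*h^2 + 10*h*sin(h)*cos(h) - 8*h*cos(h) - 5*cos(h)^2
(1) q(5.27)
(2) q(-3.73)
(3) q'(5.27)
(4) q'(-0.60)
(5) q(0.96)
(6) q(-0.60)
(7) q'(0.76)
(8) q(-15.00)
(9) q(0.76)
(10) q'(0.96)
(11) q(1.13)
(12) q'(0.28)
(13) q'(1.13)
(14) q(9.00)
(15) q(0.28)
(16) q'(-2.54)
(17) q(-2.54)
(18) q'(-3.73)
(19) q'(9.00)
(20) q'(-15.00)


(1) = 80.20
(2) = 7.30
(3) = -58.32
(4) = 3.62
(5) = -2.81
(6) = 0.64
(7) = 0.09
(8) = -2648.00
(9) = -3.23
(10) = 4.25
(11) = -1.76
(12) = -5.71
(13) = 8.04
(14) = 986.85
(15) = -1.57
(16) = -27.25
(17) = 13.52
(18) = 61.57
(19) = 404.18
(20) = -78.41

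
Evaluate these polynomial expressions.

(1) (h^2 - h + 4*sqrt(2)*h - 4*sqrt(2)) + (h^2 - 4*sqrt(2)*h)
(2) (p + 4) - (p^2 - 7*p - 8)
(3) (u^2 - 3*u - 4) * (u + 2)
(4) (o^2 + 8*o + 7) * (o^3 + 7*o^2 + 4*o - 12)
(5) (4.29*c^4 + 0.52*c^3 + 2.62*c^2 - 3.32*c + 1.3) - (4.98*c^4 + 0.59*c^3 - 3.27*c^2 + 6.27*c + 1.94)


(1) = 2*h^2 - h - 4*sqrt(2)
(2) = -p^2 + 8*p + 12
(3) = u^3 - u^2 - 10*u - 8
(4) = o^5 + 15*o^4 + 67*o^3 + 69*o^2 - 68*o - 84
(5) = -0.69*c^4 - 0.07*c^3 + 5.89*c^2 - 9.59*c - 0.64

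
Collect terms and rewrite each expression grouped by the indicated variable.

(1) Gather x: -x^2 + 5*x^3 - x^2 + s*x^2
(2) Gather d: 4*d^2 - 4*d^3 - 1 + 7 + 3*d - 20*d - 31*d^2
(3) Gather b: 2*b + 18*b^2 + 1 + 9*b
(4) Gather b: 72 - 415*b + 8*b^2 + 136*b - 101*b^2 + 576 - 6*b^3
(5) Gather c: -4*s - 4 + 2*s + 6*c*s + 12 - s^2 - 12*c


(1) = 5*x^3 + x^2*(s - 2)
(2) = -4*d^3 - 27*d^2 - 17*d + 6
(3) = 18*b^2 + 11*b + 1
(4) = -6*b^3 - 93*b^2 - 279*b + 648
(5) = c*(6*s - 12) - s^2 - 2*s + 8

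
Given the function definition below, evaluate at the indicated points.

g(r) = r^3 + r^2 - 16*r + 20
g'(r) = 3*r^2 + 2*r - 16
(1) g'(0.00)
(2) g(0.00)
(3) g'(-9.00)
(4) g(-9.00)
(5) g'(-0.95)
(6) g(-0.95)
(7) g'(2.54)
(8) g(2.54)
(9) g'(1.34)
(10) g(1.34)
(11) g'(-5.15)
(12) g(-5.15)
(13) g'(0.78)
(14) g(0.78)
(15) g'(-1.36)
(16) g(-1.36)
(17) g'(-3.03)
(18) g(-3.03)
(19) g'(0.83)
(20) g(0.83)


(1) = -16.00
(2) = 20.00
(3) = 209.00
(4) = -484.00
(5) = -15.19
(6) = 35.25
(7) = 8.43
(8) = 2.20
(9) = -7.93
(10) = 2.76
(11) = 53.27
(12) = -7.67
(13) = -12.61
(14) = 8.60
(15) = -13.17
(16) = 41.09
(17) = 5.48
(18) = 49.84
(19) = -12.27
(20) = 7.98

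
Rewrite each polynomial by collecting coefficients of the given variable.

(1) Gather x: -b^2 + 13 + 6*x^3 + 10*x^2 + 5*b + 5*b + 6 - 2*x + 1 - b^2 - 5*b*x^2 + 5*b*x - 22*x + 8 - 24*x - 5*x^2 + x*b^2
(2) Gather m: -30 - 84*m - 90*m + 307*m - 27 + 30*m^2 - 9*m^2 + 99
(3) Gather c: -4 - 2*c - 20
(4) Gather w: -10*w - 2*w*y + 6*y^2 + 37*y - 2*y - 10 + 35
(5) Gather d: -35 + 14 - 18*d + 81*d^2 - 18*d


(1) = -2*b^2 + 10*b + 6*x^3 + x^2*(5 - 5*b) + x*(b^2 + 5*b - 48) + 28
(2) = 21*m^2 + 133*m + 42
(3) = -2*c - 24
(4) = w*(-2*y - 10) + 6*y^2 + 35*y + 25
(5) = 81*d^2 - 36*d - 21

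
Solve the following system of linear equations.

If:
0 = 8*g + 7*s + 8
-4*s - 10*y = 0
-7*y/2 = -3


Then:
g = 7/8
s = -15/7
y = 6/7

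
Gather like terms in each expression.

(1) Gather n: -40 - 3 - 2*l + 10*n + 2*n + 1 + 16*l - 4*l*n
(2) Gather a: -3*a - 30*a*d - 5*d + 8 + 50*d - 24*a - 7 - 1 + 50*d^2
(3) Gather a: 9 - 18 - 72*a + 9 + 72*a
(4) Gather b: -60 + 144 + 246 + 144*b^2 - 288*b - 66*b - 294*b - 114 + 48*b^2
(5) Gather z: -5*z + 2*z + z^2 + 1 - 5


(1) = 14*l + n*(12 - 4*l) - 42
(2) = a*(-30*d - 27) + 50*d^2 + 45*d
(3) = 0
(4) = 192*b^2 - 648*b + 216
(5) = z^2 - 3*z - 4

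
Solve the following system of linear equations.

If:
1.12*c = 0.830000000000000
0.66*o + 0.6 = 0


Then:
c = 0.74
o = -0.91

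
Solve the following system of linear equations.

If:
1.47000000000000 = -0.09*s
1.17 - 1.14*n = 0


Then:
n = 1.03
s = -16.33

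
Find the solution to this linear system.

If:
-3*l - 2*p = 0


Then:
l = -2*p/3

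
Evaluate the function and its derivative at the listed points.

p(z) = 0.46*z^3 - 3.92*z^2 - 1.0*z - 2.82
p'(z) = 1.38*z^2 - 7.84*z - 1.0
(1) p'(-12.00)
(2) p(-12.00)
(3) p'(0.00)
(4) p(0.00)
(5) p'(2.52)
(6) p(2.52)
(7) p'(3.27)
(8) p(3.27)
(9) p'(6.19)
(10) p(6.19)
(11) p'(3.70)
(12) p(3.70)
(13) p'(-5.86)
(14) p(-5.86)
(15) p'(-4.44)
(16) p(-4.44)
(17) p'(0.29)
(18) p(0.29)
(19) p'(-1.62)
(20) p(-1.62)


(1) = 291.80
(2) = -1350.18
(3) = -1.00
(4) = -2.82
(5) = -11.99
(6) = -22.87
(7) = -11.88
(8) = -31.92
(9) = 3.35
(10) = -50.11
(11) = -11.12
(12) = -36.88
(13) = 92.33
(14) = -224.14
(15) = 61.01
(16) = -115.92
(17) = -3.16
(18) = -3.43
(19) = 15.32
(20) = -13.44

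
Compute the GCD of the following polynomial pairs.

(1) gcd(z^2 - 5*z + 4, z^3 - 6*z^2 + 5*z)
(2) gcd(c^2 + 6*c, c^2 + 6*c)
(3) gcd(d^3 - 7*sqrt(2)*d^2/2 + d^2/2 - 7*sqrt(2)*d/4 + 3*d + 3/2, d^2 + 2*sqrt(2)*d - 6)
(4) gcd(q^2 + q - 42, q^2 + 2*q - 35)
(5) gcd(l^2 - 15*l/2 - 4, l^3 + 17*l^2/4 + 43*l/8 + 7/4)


(1) = z - 1
(2) = gcd(c*(c + 6), c*(c + 6)) = c^2 + 6*c
(3) = 1
(4) = gcd((q - 6)*(q + 7), (q - 5)*(q + 7)) = q + 7
(5) = l + 1/2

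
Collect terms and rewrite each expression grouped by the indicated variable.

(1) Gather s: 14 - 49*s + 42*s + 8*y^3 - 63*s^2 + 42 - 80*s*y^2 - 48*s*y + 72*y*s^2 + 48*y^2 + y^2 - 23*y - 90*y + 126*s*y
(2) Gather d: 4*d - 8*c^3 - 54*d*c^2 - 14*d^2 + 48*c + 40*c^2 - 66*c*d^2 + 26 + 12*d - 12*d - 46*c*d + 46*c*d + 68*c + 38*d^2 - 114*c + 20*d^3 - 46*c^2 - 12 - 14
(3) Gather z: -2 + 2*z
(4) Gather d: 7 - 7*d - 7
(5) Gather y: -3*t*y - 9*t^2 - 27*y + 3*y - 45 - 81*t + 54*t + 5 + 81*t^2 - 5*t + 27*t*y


(1) = s^2*(72*y - 63) + s*(-80*y^2 + 78*y - 7) + 8*y^3 + 49*y^2 - 113*y + 56
(2) = -8*c^3 - 6*c^2 + 2*c + 20*d^3 + d^2*(24 - 66*c) + d*(4 - 54*c^2)
(3) = 2*z - 2
(4) = -7*d
(5) = 72*t^2 - 32*t + y*(24*t - 24) - 40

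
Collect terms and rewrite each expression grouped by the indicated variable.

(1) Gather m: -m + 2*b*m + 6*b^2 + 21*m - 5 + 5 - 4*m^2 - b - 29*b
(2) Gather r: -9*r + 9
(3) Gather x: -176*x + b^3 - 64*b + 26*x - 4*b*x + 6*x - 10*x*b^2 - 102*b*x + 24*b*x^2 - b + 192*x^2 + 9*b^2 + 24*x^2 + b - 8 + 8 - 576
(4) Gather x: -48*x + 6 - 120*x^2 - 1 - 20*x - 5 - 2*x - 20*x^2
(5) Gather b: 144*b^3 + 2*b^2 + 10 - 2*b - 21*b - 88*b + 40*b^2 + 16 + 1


(1) = 6*b^2 - 30*b - 4*m^2 + m*(2*b + 20)
(2) = 9 - 9*r
(3) = b^3 + 9*b^2 - 64*b + x^2*(24*b + 216) + x*(-10*b^2 - 106*b - 144) - 576
(4) = -140*x^2 - 70*x
(5) = 144*b^3 + 42*b^2 - 111*b + 27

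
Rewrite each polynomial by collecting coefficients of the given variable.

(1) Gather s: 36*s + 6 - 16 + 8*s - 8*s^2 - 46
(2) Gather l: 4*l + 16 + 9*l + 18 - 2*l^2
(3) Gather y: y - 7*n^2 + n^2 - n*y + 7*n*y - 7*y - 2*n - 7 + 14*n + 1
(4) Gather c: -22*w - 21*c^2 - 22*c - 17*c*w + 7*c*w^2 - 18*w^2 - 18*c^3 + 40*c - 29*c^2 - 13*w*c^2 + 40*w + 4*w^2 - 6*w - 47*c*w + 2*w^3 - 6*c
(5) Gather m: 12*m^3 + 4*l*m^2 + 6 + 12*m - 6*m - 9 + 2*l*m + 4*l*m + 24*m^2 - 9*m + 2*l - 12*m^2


(1) = -8*s^2 + 44*s - 56
(2) = -2*l^2 + 13*l + 34
(3) = -6*n^2 + 12*n + y*(6*n - 6) - 6
(4) = -18*c^3 + c^2*(-13*w - 50) + c*(7*w^2 - 64*w + 12) + 2*w^3 - 14*w^2 + 12*w
(5) = 2*l + 12*m^3 + m^2*(4*l + 12) + m*(6*l - 3) - 3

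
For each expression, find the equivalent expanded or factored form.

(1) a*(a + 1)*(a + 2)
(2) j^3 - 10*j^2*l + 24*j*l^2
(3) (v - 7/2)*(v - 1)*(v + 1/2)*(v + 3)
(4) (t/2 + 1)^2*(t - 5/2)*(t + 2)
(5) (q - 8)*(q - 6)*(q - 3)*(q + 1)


(1) = a^3 + 3*a^2 + 2*a
(2) = j*(j - 6*l)*(j - 4*l)
(3) = v^4 - v^3 - 43*v^2/4 + 11*v/2 + 21/4
(4) = t^4/4 + 7*t^3/8 - 3*t^2/4 - 11*t/2 - 5
(5) = q^4 - 16*q^3 + 73*q^2 - 54*q - 144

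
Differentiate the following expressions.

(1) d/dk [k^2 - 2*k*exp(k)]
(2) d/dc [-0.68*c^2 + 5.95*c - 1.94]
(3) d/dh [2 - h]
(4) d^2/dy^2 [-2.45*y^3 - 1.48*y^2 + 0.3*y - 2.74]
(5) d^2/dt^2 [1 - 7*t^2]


(1) = -2*k*exp(k) + 2*k - 2*exp(k)
(2) = 5.95 - 1.36*c
(3) = -1
(4) = -14.7*y - 2.96
(5) = -14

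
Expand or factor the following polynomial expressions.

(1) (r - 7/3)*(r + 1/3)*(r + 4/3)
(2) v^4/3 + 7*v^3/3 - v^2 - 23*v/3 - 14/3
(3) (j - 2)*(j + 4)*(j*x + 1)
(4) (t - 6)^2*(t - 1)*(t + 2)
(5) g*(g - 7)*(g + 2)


(1) = r^3 - 2*r^2/3 - 31*r/9 - 28/27
(2) = (v/3 + 1/3)*(v - 2)*(v + 1)*(v + 7)
(3) = j^3*x + 2*j^2*x + j^2 - 8*j*x + 2*j - 8
(4) = t^4 - 11*t^3 + 22*t^2 + 60*t - 72
(5) = g^3 - 5*g^2 - 14*g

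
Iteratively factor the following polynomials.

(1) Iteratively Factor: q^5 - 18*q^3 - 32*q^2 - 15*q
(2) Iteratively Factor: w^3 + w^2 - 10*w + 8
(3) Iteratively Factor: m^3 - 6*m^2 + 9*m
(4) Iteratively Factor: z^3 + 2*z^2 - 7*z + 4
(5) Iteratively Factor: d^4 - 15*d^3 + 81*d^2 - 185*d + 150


(1) = (q + 3)*(q^4 - 3*q^3 - 9*q^2 - 5*q) = (q - 5)*(q + 3)*(q^3 + 2*q^2 + q) = q*(q - 5)*(q + 3)*(q^2 + 2*q + 1) = q*(q - 5)*(q + 1)*(q + 3)*(q + 1)
(2) = (w - 2)*(w^2 + 3*w - 4) = (w - 2)*(w + 4)*(w - 1)
(3) = (m - 3)*(m^2 - 3*m) = m*(m - 3)*(m - 3)
(4) = (z - 1)*(z^2 + 3*z - 4) = (z - 1)^2*(z + 4)
(5) = (d - 5)*(d^3 - 10*d^2 + 31*d - 30) = (d - 5)*(d - 3)*(d^2 - 7*d + 10) = (d - 5)^2*(d - 3)*(d - 2)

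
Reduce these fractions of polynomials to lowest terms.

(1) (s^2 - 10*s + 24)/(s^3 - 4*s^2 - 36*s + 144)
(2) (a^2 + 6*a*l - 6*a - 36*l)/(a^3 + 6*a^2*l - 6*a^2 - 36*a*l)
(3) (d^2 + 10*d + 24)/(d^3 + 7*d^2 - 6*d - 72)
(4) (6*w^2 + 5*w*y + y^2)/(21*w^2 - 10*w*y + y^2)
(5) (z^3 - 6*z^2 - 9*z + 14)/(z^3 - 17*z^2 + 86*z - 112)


(1) = 1/(s + 6)
(2) = 1/a
(3) = 1/(d - 3)
(4) = (6*w^2 + 5*w*y + y^2)/(21*w^2 - 10*w*y + y^2)
(5) = (z^2 + z - 2)/(z^2 - 10*z + 16)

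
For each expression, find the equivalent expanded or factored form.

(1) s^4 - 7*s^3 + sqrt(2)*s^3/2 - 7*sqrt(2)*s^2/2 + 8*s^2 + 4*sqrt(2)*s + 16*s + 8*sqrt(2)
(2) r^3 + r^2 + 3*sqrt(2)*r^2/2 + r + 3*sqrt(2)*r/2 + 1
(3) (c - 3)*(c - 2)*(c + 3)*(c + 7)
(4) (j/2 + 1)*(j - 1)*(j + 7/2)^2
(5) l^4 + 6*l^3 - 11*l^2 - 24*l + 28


(1) = (s - 4)^2*(s + 1)*(s + sqrt(2)/2)
(2) = (r + 1)*(r + sqrt(2)/2)*(r + sqrt(2))
(3) = c^4 + 5*c^3 - 23*c^2 - 45*c + 126
(4) = j^4/2 + 4*j^3 + 69*j^2/8 - 7*j/8 - 49/4
(5) = (l - 2)*(l - 1)*(l + 2)*(l + 7)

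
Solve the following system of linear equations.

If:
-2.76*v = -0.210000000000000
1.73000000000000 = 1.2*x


Then:
v = 0.08
x = 1.44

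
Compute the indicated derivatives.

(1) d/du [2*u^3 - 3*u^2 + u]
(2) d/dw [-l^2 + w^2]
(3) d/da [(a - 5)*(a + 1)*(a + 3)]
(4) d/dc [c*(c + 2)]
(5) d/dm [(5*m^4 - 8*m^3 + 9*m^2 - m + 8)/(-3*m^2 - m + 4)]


(1) = 6*u^2 - 6*u + 1
(2) = 2*w
(3) = 3*a^2 - 2*a - 17
(4) = 2*c + 2
(5) = (-30*m^5 + 9*m^4 + 96*m^3 - 108*m^2 + 120*m + 4)/(9*m^4 + 6*m^3 - 23*m^2 - 8*m + 16)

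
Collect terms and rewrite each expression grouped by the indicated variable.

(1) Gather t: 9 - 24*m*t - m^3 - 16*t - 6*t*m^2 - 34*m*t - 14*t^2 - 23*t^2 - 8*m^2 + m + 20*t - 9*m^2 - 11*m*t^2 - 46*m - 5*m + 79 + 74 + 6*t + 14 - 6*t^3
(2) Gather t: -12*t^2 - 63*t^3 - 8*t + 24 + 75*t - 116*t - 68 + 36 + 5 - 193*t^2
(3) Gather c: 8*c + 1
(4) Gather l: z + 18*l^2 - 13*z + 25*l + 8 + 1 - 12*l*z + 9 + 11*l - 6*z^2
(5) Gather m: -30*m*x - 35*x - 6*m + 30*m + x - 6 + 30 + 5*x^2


(1) = -m^3 - 17*m^2 - 50*m - 6*t^3 + t^2*(-11*m - 37) + t*(-6*m^2 - 58*m + 10) + 176
(2) = -63*t^3 - 205*t^2 - 49*t - 3
(3) = 8*c + 1
(4) = 18*l^2 + l*(36 - 12*z) - 6*z^2 - 12*z + 18
(5) = m*(24 - 30*x) + 5*x^2 - 34*x + 24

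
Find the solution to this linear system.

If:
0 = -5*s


Then:
s = 0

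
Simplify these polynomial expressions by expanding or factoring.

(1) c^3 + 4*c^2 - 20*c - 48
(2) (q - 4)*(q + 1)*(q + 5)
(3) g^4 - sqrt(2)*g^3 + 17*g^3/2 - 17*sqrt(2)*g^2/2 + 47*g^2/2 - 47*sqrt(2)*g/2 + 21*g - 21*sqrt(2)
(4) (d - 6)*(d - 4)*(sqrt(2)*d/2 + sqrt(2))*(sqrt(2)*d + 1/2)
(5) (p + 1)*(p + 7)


(1) = (c - 4)*(c + 2)*(c + 6)
(2) = q^3 + 2*q^2 - 19*q - 20
(3) = (g + 2)*(g + 3)*(g + 7/2)*(g - sqrt(2))
(4) = d^4 - 8*d^3 + sqrt(2)*d^3/4 - 2*sqrt(2)*d^2 + 4*d^2 + sqrt(2)*d + 48*d + 12*sqrt(2)
(5) = p^2 + 8*p + 7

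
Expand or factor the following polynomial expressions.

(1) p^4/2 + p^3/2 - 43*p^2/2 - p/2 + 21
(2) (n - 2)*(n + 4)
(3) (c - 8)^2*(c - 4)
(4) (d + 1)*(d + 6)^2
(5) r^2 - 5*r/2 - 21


(1) = (p/2 + 1/2)*(p - 6)*(p - 1)*(p + 7)
(2) = n^2 + 2*n - 8
(3) = c^3 - 20*c^2 + 128*c - 256
(4) = d^3 + 13*d^2 + 48*d + 36
(5) = (r - 6)*(r + 7/2)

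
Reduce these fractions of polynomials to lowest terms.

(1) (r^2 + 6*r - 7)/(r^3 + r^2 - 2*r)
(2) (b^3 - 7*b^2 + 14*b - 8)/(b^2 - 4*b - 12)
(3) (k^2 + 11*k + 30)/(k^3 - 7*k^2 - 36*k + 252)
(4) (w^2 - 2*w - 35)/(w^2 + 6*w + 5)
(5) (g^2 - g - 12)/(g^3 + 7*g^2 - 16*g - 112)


(1) = (r + 7)/(r^2 + 2*r)
(2) = (b^3 - 7*b^2 + 14*b - 8)/(b^2 - 4*b - 12)
(3) = (k + 5)/(k^2 - 13*k + 42)
(4) = (w - 7)/(w + 1)
(5) = (g + 3)/(g^2 + 11*g + 28)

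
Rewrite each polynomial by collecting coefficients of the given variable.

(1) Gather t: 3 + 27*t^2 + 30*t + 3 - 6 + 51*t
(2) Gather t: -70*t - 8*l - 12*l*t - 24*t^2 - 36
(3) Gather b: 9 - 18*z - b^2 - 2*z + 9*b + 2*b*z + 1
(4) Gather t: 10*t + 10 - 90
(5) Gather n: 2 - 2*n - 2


(1) = 27*t^2 + 81*t
(2) = -8*l - 24*t^2 + t*(-12*l - 70) - 36
(3) = -b^2 + b*(2*z + 9) - 20*z + 10
(4) = 10*t - 80
(5) = -2*n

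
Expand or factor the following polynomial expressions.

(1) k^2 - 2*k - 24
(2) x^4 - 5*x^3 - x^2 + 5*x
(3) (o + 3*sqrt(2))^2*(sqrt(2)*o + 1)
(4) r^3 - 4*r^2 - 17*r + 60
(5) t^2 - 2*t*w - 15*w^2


(1) = (k - 6)*(k + 4)
(2) = x*(x - 5)*(x - 1)*(x + 1)
(3) = sqrt(2)*o^3 + 13*o^2 + 24*sqrt(2)*o + 18
(4) = (r - 5)*(r - 3)*(r + 4)
(5) = (t - 5*w)*(t + 3*w)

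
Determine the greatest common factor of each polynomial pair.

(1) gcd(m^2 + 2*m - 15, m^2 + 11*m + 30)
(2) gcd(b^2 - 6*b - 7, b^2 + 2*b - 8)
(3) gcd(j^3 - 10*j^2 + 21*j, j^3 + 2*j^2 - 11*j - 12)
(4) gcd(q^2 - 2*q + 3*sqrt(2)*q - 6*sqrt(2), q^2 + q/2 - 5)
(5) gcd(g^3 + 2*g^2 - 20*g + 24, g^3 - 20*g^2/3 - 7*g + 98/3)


(1) = m + 5
(2) = gcd((b - 7)*(b + 1), (b - 2)*(b + 4)) = 1
(3) = gcd(j*(j - 7)*(j - 3), (j - 3)*(j + 1)*(j + 4)) = j - 3
(4) = q - 2
(5) = gcd((g - 2)^2*(g + 6), (g - 7)*(g - 2)*(g + 7/3)) = g - 2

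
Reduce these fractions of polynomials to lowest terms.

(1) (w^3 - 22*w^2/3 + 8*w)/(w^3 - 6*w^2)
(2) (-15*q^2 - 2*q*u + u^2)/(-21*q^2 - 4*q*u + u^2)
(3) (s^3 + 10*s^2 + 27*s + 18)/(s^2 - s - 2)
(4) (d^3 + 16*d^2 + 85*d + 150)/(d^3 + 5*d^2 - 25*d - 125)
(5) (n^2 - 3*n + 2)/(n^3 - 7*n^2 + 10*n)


(1) = (3*w - 4)/(3*w)
(2) = (5*q - u)/(7*q - u)
(3) = (s^2 + 9*s + 18)/(s - 2)
(4) = (d + 6)/(d - 5)
(5) = (n - 1)/(n^2 - 5*n)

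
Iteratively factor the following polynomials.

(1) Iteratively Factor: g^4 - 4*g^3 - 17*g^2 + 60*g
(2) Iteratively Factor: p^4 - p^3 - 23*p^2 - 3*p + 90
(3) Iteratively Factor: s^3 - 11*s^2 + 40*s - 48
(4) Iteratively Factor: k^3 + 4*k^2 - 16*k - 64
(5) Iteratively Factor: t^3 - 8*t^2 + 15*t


(1) = (g - 5)*(g^3 + g^2 - 12*g) = g*(g - 5)*(g^2 + g - 12) = g*(g - 5)*(g + 4)*(g - 3)
(2) = (p - 5)*(p^3 + 4*p^2 - 3*p - 18) = (p - 5)*(p + 3)*(p^2 + p - 6) = (p - 5)*(p - 2)*(p + 3)*(p + 3)
(3) = (s - 4)*(s^2 - 7*s + 12) = (s - 4)*(s - 3)*(s - 4)
(4) = (k + 4)*(k^2 - 16) = (k - 4)*(k + 4)*(k + 4)
(5) = (t - 3)*(t^2 - 5*t) = t*(t - 3)*(t - 5)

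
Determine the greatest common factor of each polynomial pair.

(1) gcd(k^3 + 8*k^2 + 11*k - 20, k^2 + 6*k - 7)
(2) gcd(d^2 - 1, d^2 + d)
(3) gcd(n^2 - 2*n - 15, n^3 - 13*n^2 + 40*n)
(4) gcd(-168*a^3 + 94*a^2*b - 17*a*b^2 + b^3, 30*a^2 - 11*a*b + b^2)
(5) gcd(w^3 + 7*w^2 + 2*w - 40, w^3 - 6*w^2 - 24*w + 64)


(1) = gcd((k - 1)*(k + 4)*(k + 5), (k - 1)*(k + 7)) = k - 1
(2) = d + 1
(3) = gcd((n - 5)*(n + 3), n*(n - 8)*(n - 5)) = n - 5
(4) = 6*a - b
(5) = gcd((w - 2)*(w + 4)*(w + 5), (w - 8)*(w - 2)*(w + 4)) = w^2 + 2*w - 8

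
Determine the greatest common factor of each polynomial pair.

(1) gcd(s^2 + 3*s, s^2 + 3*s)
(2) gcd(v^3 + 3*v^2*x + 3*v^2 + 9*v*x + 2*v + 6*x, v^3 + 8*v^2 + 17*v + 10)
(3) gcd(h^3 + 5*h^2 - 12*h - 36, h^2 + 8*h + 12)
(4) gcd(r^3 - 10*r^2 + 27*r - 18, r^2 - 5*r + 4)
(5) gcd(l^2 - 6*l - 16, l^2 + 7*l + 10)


(1) = s^2 + 3*s
(2) = gcd((v + 1)*(v + 2)*(v + 3*x), (v + 1)*(v + 2)*(v + 5)) = v^2 + 3*v + 2
(3) = gcd((h - 3)*(h + 2)*(h + 6), (h + 2)*(h + 6)) = h^2 + 8*h + 12
(4) = r - 1
(5) = gcd((l - 8)*(l + 2), (l + 2)*(l + 5)) = l + 2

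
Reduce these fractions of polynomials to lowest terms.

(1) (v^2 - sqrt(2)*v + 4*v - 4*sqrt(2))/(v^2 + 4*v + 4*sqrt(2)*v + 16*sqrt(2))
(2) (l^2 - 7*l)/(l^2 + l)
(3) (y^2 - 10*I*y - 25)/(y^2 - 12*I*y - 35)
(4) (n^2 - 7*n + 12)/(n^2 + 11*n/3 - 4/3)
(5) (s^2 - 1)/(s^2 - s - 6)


(1) = (v - sqrt(2))/(v + 4*sqrt(2))
(2) = (l - 7)/(l + 1)
(3) = (y - 5*I)/(y - 7*I)
(4) = (3*n^2 - 21*n + 36)/(3*n^2 + 11*n - 4)
(5) = (s^2 - 1)/(s^2 - s - 6)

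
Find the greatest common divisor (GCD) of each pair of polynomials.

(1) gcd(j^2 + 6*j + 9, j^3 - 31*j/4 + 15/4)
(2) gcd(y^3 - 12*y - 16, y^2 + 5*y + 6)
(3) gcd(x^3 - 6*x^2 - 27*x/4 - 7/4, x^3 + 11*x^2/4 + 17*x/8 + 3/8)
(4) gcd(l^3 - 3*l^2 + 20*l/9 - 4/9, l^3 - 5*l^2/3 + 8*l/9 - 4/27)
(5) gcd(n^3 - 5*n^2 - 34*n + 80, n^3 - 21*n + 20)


(1) = j + 3
(2) = gcd((y - 4)*(y + 2)^2, (y + 2)*(y + 3)) = y + 2
(3) = 1
(4) = gcd((l - 2)*(l - 2/3)*(l - 1/3), (l - 2/3)^2*(l - 1/3)) = l^2 - l + 2/9
(5) = gcd((n - 8)*(n - 2)*(n + 5), (n - 4)*(n - 1)*(n + 5)) = n + 5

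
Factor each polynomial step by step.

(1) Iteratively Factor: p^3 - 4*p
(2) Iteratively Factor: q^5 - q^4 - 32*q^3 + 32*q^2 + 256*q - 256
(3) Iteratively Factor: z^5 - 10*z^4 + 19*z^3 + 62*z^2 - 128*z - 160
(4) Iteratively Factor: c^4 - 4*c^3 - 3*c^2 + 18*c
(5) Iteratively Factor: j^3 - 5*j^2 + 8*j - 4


(1) = (p - 2)*(p^2 + 2*p) = p*(p - 2)*(p + 2)
(2) = (q - 4)*(q^4 + 3*q^3 - 20*q^2 - 48*q + 64) = (q - 4)^2*(q^3 + 7*q^2 + 8*q - 16) = (q - 4)^2*(q + 4)*(q^2 + 3*q - 4) = (q - 4)^2*(q + 4)^2*(q - 1)
(3) = (z - 4)*(z^4 - 6*z^3 - 5*z^2 + 42*z + 40) = (z - 4)*(z + 1)*(z^3 - 7*z^2 + 2*z + 40) = (z - 5)*(z - 4)*(z + 1)*(z^2 - 2*z - 8) = (z - 5)*(z - 4)^2*(z + 1)*(z + 2)
(4) = (c)*(c^3 - 4*c^2 - 3*c + 18) = c*(c - 3)*(c^2 - c - 6) = c*(c - 3)*(c + 2)*(c - 3)
(5) = (j - 2)*(j^2 - 3*j + 2) = (j - 2)^2*(j - 1)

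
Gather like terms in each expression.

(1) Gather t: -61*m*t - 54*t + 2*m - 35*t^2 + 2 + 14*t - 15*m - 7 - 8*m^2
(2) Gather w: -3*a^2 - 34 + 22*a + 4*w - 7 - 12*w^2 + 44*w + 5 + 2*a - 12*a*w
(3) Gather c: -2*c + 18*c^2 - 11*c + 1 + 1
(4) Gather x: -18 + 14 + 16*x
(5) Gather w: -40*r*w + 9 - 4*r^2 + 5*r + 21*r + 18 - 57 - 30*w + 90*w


(1) = -8*m^2 - 13*m - 35*t^2 + t*(-61*m - 40) - 5
(2) = -3*a^2 + 24*a - 12*w^2 + w*(48 - 12*a) - 36
(3) = 18*c^2 - 13*c + 2
(4) = 16*x - 4
(5) = -4*r^2 + 26*r + w*(60 - 40*r) - 30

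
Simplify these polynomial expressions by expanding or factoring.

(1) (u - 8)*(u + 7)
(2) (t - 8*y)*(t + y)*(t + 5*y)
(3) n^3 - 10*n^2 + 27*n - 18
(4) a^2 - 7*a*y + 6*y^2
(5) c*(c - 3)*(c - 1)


(1) = u^2 - u - 56
(2) = t^3 - 2*t^2*y - 43*t*y^2 - 40*y^3
(3) = (n - 6)*(n - 3)*(n - 1)
(4) = (a - 6*y)*(a - y)
(5) = c^3 - 4*c^2 + 3*c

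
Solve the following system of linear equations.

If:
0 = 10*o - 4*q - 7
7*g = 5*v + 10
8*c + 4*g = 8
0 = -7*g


Then:
c = 1
g = 0
o = 2*q/5 + 7/10
v = -2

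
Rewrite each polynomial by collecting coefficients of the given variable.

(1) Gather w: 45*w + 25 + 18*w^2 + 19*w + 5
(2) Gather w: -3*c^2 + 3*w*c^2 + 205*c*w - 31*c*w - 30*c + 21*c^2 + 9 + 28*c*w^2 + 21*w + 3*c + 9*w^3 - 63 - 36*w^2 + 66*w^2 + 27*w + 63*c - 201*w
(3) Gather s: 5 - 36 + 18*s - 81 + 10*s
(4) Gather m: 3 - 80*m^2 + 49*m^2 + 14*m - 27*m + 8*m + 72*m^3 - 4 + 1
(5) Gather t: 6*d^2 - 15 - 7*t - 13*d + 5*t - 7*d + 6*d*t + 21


(1) = 18*w^2 + 64*w + 30
(2) = 18*c^2 + 36*c + 9*w^3 + w^2*(28*c + 30) + w*(3*c^2 + 174*c - 153) - 54
(3) = 28*s - 112
(4) = 72*m^3 - 31*m^2 - 5*m
(5) = 6*d^2 - 20*d + t*(6*d - 2) + 6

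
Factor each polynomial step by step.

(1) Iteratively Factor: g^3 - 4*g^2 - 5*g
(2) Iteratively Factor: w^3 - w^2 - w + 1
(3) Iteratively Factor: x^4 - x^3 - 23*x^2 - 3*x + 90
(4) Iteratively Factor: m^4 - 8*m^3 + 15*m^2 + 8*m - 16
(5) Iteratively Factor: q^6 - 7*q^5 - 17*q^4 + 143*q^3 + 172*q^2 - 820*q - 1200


(1) = (g + 1)*(g^2 - 5*g) = (g - 5)*(g + 1)*(g)
(2) = (w - 1)*(w^2 - 1) = (w - 1)*(w + 1)*(w - 1)
(3) = (x + 3)*(x^3 - 4*x^2 - 11*x + 30) = (x + 3)^2*(x^2 - 7*x + 10) = (x - 5)*(x + 3)^2*(x - 2)
(4) = (m + 1)*(m^3 - 9*m^2 + 24*m - 16) = (m - 4)*(m + 1)*(m^2 - 5*m + 4) = (m - 4)*(m - 1)*(m + 1)*(m - 4)
(5) = (q + 3)*(q^5 - 10*q^4 + 13*q^3 + 104*q^2 - 140*q - 400) = (q + 2)*(q + 3)*(q^4 - 12*q^3 + 37*q^2 + 30*q - 200) = (q - 4)*(q + 2)*(q + 3)*(q^3 - 8*q^2 + 5*q + 50) = (q - 4)*(q + 2)^2*(q + 3)*(q^2 - 10*q + 25) = (q - 5)*(q - 4)*(q + 2)^2*(q + 3)*(q - 5)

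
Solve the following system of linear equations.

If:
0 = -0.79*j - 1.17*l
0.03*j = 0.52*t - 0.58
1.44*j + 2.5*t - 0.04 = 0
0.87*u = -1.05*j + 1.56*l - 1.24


Then:
j = -1.73
l = 1.17
t = 1.02
u = 2.77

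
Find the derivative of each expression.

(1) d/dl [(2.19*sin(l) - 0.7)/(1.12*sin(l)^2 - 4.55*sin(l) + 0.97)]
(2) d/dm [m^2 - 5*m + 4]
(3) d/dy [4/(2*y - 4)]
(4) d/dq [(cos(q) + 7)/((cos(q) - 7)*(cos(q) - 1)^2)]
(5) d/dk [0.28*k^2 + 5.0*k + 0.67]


(1) = (-2.4528*sin(l)^2 + 1.568*sin(l) - 1.0607)*cos(l)/(1.2544*sin(l)^4 - 10.192*sin(l)^3 + 22.8753*sin(l)^2 - 8.827*sin(l) + 0.9409)
(2) = 2*m - 5
(3) = -2/(y - 2)^2
(4) = (14*cos(q) + cos(2*q) - 111)*sin(q)/((cos(q) - 7)^2*(cos(q) - 1)^3)
(5) = 0.56*k + 5.0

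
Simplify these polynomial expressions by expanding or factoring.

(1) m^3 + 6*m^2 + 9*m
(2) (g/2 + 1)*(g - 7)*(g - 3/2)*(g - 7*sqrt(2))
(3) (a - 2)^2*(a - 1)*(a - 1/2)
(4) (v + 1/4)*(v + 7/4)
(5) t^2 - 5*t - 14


(1) = m*(m + 3)^2
(2) = g^4/2 - 7*sqrt(2)*g^3/2 - 13*g^3/4 - 13*g^2/4 + 91*sqrt(2)*g^2/4 + 21*g/2 + 91*sqrt(2)*g/4 - 147*sqrt(2)/2
(3) = a^4 - 11*a^3/2 + 21*a^2/2 - 8*a + 2
(4) = v^2 + 2*v + 7/16
(5) = (t - 7)*(t + 2)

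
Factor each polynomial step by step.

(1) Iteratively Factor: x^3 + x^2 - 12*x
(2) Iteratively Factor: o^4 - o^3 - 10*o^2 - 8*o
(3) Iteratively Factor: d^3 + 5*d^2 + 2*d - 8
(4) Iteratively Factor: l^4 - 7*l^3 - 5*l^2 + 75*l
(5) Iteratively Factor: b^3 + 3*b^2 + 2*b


(1) = (x - 3)*(x^2 + 4*x) = (x - 3)*(x + 4)*(x)
(2) = (o - 4)*(o^3 + 3*o^2 + 2*o) = o*(o - 4)*(o^2 + 3*o + 2) = o*(o - 4)*(o + 2)*(o + 1)
(3) = (d + 2)*(d^2 + 3*d - 4) = (d + 2)*(d + 4)*(d - 1)
(4) = (l + 3)*(l^3 - 10*l^2 + 25*l) = (l - 5)*(l + 3)*(l^2 - 5*l) = (l - 5)^2*(l + 3)*(l)
(5) = (b + 2)*(b^2 + b) = b*(b + 2)*(b + 1)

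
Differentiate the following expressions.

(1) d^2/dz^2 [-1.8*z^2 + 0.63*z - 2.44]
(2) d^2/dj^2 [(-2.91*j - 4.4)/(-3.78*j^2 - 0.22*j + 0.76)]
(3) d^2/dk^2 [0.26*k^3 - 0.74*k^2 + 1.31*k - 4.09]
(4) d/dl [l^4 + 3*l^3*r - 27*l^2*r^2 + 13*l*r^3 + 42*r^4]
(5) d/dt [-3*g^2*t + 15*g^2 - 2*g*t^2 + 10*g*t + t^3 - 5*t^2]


(1) = -3.60000000000000
(2) = ((2.91*j + 4.4)*(7.56*j + 0.22)*(15.12*j + 0.44) - (65.9988*j + 34.5444)*(3.78*j^2 + 0.22*j - 0.76))/(3.78*j^2 + 0.22*j - 0.76)^3
(3) = 1.56*k - 1.48
(4) = 4*l^3 + 9*l^2*r - 54*l*r^2 + 13*r^3
(5) = -3*g^2 - 4*g*t + 10*g + 3*t^2 - 10*t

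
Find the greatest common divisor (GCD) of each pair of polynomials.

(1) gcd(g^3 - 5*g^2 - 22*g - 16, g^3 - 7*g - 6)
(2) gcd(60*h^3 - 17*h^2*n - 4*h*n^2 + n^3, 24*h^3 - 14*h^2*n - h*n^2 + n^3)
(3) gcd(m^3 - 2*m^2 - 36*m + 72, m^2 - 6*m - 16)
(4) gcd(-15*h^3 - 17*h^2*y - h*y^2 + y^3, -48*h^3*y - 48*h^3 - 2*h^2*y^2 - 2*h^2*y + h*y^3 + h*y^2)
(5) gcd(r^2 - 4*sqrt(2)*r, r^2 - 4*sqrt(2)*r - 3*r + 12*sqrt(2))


(1) = gcd((g - 8)*(g + 1)*(g + 2), (g - 3)*(g + 1)*(g + 2)) = g^2 + 3*g + 2
(2) = gcd((-5*h + n)*(-3*h + n)*(4*h + n), (-3*h + n)*(-2*h + n)*(4*h + n)) = 12*h^2 - h*n - n^2
(3) = gcd((m - 6)*(m - 2)*(m + 6), (m - 8)*(m + 2)) = 1
(4) = 1
(5) = r - 4*sqrt(2)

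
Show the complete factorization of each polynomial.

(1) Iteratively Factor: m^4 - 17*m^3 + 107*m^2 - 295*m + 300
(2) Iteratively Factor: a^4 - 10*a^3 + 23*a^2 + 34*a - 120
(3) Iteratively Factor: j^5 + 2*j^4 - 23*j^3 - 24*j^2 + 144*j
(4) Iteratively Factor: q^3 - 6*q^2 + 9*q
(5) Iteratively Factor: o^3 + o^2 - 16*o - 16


(1) = (m - 5)*(m^3 - 12*m^2 + 47*m - 60) = (m - 5)^2*(m^2 - 7*m + 12) = (m - 5)^2*(m - 4)*(m - 3)
(2) = (a - 3)*(a^3 - 7*a^2 + 2*a + 40) = (a - 3)*(a + 2)*(a^2 - 9*a + 20) = (a - 5)*(a - 3)*(a + 2)*(a - 4)
(3) = (j)*(j^4 + 2*j^3 - 23*j^2 - 24*j + 144) = j*(j - 3)*(j^3 + 5*j^2 - 8*j - 48) = j*(j - 3)*(j + 4)*(j^2 + j - 12) = j*(j - 3)*(j + 4)^2*(j - 3)
(4) = (q - 3)*(q^2 - 3*q) = (q - 3)^2*(q)
(5) = (o + 1)*(o^2 - 16) = (o - 4)*(o + 1)*(o + 4)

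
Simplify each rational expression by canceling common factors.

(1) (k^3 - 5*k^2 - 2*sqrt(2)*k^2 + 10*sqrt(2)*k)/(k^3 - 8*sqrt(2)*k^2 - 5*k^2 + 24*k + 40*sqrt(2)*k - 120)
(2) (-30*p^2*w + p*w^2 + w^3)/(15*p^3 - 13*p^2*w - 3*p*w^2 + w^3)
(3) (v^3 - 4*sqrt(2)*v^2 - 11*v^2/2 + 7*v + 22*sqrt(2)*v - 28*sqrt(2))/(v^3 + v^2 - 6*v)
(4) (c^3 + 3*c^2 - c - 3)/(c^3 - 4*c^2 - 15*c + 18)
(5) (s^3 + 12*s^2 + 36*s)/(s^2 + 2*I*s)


(1) = k/(k - 6*sqrt(2))
(2) = (-6*p*w - w^2)/(3*p^2 - 2*p*w - w^2)
(3) = (2*v^2 + v*(-8*sqrt(2) - 7) + 28*sqrt(2))/(2*v^2 + 6*v)
(4) = (c + 1)/(c - 6)
(5) = (s^2 + 12*s + 36)/(s + 2*I)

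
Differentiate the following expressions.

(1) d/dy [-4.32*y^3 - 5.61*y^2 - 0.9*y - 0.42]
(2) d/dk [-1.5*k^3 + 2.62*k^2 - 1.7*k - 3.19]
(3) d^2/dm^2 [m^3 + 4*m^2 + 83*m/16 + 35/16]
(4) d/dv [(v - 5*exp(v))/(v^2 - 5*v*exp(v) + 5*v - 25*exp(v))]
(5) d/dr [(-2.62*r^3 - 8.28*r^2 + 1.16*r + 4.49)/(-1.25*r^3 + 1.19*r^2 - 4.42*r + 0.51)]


(1) = -12.96*y^2 - 11.22*y - 0.9
(2) = -4.5*k^2 + 5.24*k - 1.7
(3) = 6*m + 8
(4) = -1/(v^2 + 10*v + 25)
(5) = (-13.4678*r^4 + 26.0608*r^3 + 48.0461*r^2 - 19.1318*r + 20.4374)/(1.5625*r^6 - 2.975*r^5 + 12.4661*r^4 - 11.7946*r^3 + 20.7502*r^2 - 4.5084*r + 0.2601)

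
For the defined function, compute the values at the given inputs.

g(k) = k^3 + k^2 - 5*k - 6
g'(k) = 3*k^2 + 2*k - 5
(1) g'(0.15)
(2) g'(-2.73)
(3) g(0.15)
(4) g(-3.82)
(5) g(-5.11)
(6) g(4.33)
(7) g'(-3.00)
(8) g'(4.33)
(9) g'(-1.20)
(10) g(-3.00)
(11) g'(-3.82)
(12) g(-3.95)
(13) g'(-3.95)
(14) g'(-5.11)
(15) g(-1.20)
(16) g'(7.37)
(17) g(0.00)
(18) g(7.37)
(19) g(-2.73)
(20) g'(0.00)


(1) = -4.63
(2) = 11.90
(3) = -6.72
(4) = -28.05
(5) = -87.77
(6) = 72.28
(7) = 16.00
(8) = 59.91
(9) = -3.08
(10) = -9.00
(11) = 31.14
(12) = -32.28
(13) = 33.91
(14) = 63.12
(15) = -0.29
(16) = 172.69
(17) = -6.00
(18) = 411.78
(19) = -5.24
(20) = -5.00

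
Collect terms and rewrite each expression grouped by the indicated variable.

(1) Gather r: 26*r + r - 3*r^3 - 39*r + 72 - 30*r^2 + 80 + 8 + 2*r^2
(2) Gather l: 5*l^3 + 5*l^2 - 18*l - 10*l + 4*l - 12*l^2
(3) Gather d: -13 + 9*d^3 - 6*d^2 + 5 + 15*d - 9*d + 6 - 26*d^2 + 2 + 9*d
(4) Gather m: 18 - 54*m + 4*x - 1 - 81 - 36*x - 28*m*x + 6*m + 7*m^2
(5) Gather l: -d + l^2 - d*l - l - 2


(1) = -3*r^3 - 28*r^2 - 12*r + 160
(2) = 5*l^3 - 7*l^2 - 24*l
(3) = 9*d^3 - 32*d^2 + 15*d
(4) = 7*m^2 + m*(-28*x - 48) - 32*x - 64
(5) = -d + l^2 + l*(-d - 1) - 2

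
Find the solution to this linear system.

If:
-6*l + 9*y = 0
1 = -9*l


Then:
l = -1/9
y = -2/27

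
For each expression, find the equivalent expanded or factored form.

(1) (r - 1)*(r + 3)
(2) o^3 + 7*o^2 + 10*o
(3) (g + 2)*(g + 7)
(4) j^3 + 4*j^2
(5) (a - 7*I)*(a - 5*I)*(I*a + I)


(1) = r^2 + 2*r - 3
(2) = o*(o + 2)*(o + 5)
(3) = g^2 + 9*g + 14
(4) = j^2*(j + 4)
(5) = I*a^3 + 12*a^2 + I*a^2 + 12*a - 35*I*a - 35*I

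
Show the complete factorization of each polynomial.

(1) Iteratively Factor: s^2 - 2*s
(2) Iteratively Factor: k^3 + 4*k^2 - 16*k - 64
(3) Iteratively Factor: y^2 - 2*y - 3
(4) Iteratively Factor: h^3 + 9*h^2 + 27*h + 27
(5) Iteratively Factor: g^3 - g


(1) = (s - 2)*(s)
(2) = (k + 4)*(k^2 - 16) = (k - 4)*(k + 4)*(k + 4)
(3) = (y - 3)*(y + 1)
(4) = (h + 3)*(h^2 + 6*h + 9) = (h + 3)^2*(h + 3)
(5) = (g + 1)*(g^2 - g) = g*(g + 1)*(g - 1)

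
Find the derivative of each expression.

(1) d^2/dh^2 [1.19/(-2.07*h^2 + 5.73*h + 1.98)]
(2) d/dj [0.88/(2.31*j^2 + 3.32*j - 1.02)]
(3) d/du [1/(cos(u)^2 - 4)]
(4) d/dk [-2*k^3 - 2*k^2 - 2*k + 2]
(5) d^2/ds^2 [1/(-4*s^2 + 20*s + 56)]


(1) = (-10.198062*h^2 + 28.229418*h + 1.19*(4.14*h - 5.73)*(8.28*h - 11.46) + 9.754668)/(-2.07*h^2 + 5.73*h + 1.98)^3
(2) = (-4.0656*j - 2.9216)/(2.31*j^2 + 3.32*j - 1.02)^2
(3) = 2*sin(u)*cos(u)/(cos(u)^2 - 4)^2
(4) = -6*k^2 - 4*k - 2
(5) = (-s^2 + 5*s + (2*s - 5)^2 + 14)/(2*(-s^2 + 5*s + 14)^3)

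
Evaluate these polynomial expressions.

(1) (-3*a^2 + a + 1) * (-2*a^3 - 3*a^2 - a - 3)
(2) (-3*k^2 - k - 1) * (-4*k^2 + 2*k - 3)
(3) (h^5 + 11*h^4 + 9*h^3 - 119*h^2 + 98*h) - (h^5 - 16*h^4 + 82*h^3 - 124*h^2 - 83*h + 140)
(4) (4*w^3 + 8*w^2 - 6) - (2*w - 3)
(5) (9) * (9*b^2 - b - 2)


(1) = 6*a^5 + 7*a^4 - 2*a^3 + 5*a^2 - 4*a - 3
(2) = 12*k^4 - 2*k^3 + 11*k^2 + k + 3
(3) = 27*h^4 - 73*h^3 + 5*h^2 + 181*h - 140
(4) = 4*w^3 + 8*w^2 - 2*w - 3
(5) = 81*b^2 - 9*b - 18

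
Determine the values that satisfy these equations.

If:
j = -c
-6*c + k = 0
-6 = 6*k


Then:
c = -1/6
j = 1/6
k = -1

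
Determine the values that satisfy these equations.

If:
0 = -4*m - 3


Then:
m = -3/4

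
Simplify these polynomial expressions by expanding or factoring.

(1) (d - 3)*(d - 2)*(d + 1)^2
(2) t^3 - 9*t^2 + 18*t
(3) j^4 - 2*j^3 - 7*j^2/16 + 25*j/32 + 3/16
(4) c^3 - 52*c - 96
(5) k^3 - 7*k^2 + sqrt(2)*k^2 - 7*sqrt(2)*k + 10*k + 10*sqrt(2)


(1) = d^4 - 3*d^3 - 3*d^2 + 7*d + 6
(2) = t*(t - 6)*(t - 3)
(3) = (j - 2)*(j - 3/4)*(j + 1/4)*(j + 1/2)
(4) = (c - 8)*(c + 2)*(c + 6)
(5) = (k - 5)*(k - 2)*(k + sqrt(2))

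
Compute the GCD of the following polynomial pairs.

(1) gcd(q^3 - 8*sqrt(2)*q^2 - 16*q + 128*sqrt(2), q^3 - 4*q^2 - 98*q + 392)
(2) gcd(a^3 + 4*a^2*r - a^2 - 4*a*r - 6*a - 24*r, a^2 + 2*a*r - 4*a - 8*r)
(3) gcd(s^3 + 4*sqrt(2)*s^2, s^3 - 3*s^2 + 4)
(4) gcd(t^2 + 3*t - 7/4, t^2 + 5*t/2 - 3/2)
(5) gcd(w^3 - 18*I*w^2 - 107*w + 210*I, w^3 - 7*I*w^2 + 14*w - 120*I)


(1) = gcd((q - 4)*(q + 4)*(q - 8*sqrt(2)), (q - 4)*(q - 7*sqrt(2))*(q + 7*sqrt(2))) = q - 4
(2) = gcd((a - 3)*(a + 2)*(a + 4*r), (a - 4)*(a + 2*r)) = 1
(3) = gcd(s^2*(s + 4*sqrt(2)), (s - 2)^2*(s + 1)) = 1
(4) = gcd((t - 1/2)*(t + 7/2), (t - 1/2)*(t + 3)) = t - 1/2
(5) = w^2 - 11*I*w - 30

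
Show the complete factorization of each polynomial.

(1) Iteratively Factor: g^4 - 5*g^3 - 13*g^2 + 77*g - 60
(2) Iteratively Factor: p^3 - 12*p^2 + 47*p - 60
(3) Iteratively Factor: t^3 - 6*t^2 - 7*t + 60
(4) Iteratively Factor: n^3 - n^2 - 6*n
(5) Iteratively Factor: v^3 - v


(1) = (g + 4)*(g^3 - 9*g^2 + 23*g - 15) = (g - 1)*(g + 4)*(g^2 - 8*g + 15) = (g - 5)*(g - 1)*(g + 4)*(g - 3)
(2) = (p - 4)*(p^2 - 8*p + 15) = (p - 4)*(p - 3)*(p - 5)
(3) = (t - 5)*(t^2 - t - 12) = (t - 5)*(t + 3)*(t - 4)
(4) = (n)*(n^2 - n - 6) = n*(n - 3)*(n + 2)
(5) = (v - 1)*(v^2 + v) = (v - 1)*(v + 1)*(v)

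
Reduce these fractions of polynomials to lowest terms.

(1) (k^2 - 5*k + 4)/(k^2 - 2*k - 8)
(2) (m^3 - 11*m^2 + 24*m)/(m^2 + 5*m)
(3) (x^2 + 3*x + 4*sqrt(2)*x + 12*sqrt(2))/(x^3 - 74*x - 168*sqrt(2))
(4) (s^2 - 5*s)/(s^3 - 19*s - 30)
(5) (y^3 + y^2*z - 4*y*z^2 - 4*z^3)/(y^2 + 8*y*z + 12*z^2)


(1) = (k - 1)/(k + 2)
(2) = (m^2 - 11*m + 24)/(m + 5)
(3) = (x + 3)/(x^2 - 4*sqrt(2)*x - 42)
(4) = s/(s^2 + 5*s + 6)
(5) = (y^2 - y*z - 2*z^2)/(y + 6*z)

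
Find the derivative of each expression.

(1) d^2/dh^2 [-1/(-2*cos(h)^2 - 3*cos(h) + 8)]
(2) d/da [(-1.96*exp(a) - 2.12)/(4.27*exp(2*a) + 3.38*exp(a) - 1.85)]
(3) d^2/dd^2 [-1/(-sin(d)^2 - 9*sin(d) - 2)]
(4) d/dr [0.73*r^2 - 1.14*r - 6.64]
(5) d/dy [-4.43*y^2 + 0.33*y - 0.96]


(1) = (-16*sin(h)^4 + 81*sin(h)^2 - 3*cos(h)/2 - 9*cos(3*h)/2 - 15)/(-2*sin(h)^2 + 3*cos(h) - 6)^3
(2) = (8.3692*exp(2*a) + 18.1048*exp(a) + 10.7916)*exp(a)/(18.2329*exp(4*a) + 28.8652*exp(3*a) - 4.3746*exp(2*a) - 12.506*exp(a) + 3.4225)
(3) = (-4*sin(d)^4 - 27*sin(d)^3 - 67*sin(d)^2 + 72*sin(d) + 158)/(sin(d)^2 + 9*sin(d) + 2)^3
(4) = 1.46*r - 1.14
(5) = 0.33 - 8.86*y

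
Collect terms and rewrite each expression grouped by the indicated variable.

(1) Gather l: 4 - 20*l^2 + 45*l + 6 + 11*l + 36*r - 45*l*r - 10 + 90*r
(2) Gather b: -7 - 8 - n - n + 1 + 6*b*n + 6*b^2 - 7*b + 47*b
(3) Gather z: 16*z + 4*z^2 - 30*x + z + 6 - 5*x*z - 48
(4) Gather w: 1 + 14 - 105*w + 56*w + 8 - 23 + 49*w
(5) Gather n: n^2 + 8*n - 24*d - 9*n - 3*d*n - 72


(1) = -20*l^2 + l*(56 - 45*r) + 126*r
(2) = 6*b^2 + b*(6*n + 40) - 2*n - 14
(3) = -30*x + 4*z^2 + z*(17 - 5*x) - 42
(4) = 0
(5) = -24*d + n^2 + n*(-3*d - 1) - 72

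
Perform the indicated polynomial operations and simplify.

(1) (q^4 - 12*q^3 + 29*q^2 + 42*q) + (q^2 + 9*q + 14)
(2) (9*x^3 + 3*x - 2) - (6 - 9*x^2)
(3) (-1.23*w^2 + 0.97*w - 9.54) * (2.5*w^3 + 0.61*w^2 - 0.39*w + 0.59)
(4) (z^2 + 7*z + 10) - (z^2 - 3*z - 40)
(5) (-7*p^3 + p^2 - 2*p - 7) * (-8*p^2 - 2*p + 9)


(1) = q^4 - 12*q^3 + 30*q^2 + 51*q + 14
(2) = 9*x^3 + 9*x^2 + 3*x - 8
(3) = -3.075*w^5 + 1.6747*w^4 - 22.7786*w^3 - 6.9234*w^2 + 4.2929*w - 5.6286
(4) = 10*z + 50
(5) = 56*p^5 + 6*p^4 - 49*p^3 + 69*p^2 - 4*p - 63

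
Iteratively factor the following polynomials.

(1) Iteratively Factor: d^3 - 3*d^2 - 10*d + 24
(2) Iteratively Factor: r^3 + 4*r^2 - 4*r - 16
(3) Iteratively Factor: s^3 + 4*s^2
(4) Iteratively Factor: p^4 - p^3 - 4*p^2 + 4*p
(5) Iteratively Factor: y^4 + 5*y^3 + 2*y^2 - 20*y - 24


(1) = (d + 3)*(d^2 - 6*d + 8) = (d - 2)*(d + 3)*(d - 4)
(2) = (r + 4)*(r^2 - 4) = (r - 2)*(r + 4)*(r + 2)
(3) = (s)*(s^2 + 4*s) = s*(s + 4)*(s)
(4) = (p - 2)*(p^3 + p^2 - 2*p) = (p - 2)*(p + 2)*(p^2 - p) = (p - 2)*(p - 1)*(p + 2)*(p)
(5) = (y + 3)*(y^3 + 2*y^2 - 4*y - 8) = (y + 2)*(y + 3)*(y^2 - 4) = (y - 2)*(y + 2)*(y + 3)*(y + 2)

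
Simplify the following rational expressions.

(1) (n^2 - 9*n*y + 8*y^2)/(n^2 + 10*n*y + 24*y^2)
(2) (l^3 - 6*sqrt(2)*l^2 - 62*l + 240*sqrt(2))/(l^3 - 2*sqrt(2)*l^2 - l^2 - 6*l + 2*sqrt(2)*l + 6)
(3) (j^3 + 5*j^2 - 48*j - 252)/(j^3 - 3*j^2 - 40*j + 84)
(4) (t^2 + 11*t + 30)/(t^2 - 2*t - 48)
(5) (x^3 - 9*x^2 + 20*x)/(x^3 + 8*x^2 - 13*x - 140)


(1) = (n^2 - 9*n*y + 8*y^2)/(n^2 + 10*n*y + 24*y^2)
(2) = (l^2 - 3*sqrt(2)*l - 80)/(l^2 + l*(-1 + sqrt(2)) - sqrt(2))
(3) = (j + 6)/(j - 2)
(4) = (t + 5)/(t - 8)
(5) = (x^2 - 5*x)/(x^2 + 12*x + 35)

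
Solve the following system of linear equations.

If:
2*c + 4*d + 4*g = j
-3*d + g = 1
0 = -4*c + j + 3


Then:
c = j/4 + 3/4
d = j/32 - 11/32
g = 3*j/32 - 1/32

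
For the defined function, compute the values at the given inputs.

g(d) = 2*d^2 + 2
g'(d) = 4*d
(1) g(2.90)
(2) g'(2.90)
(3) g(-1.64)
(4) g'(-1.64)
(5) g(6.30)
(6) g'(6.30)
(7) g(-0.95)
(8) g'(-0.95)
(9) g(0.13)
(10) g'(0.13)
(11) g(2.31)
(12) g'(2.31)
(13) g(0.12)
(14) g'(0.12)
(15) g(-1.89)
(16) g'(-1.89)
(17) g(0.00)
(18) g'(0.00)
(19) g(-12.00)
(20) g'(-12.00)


(1) = 18.82
(2) = 11.60
(3) = 7.38
(4) = -6.56
(5) = 81.38
(6) = 25.20
(7) = 3.80
(8) = -3.80
(9) = 2.03
(10) = 0.52
(11) = 12.67
(12) = 9.24
(13) = 2.03
(14) = 0.48
(15) = 9.14
(16) = -7.56
(17) = 2.00
(18) = 0.00
(19) = 290.00
(20) = -48.00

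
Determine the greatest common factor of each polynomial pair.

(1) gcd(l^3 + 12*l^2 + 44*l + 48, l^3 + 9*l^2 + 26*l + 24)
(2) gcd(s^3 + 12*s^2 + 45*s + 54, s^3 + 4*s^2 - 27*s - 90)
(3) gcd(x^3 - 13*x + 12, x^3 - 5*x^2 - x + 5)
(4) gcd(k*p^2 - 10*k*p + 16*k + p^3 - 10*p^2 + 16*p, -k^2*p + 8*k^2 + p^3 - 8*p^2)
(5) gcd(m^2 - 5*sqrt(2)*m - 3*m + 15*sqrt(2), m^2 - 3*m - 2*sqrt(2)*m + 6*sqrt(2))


(1) = l^2 + 6*l + 8
(2) = gcd((s + 3)^2*(s + 6), (s - 5)*(s + 3)*(s + 6)) = s^2 + 9*s + 18
(3) = x - 1
(4) = k*p - 8*k + p^2 - 8*p
(5) = m - 3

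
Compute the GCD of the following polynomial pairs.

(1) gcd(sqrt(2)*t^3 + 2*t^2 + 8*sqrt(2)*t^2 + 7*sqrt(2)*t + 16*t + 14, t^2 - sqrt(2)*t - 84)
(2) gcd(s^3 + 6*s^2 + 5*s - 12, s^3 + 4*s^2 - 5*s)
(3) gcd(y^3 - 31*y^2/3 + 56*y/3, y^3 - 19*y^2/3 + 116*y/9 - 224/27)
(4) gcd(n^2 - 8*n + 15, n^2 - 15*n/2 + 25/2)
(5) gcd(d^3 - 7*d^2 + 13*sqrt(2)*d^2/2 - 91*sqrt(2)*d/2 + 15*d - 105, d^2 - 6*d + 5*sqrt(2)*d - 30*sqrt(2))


(1) = gcd((t + 7)*(t + sqrt(2))*(sqrt(2)*t + sqrt(2)), (t - 7*sqrt(2))*(t + 6*sqrt(2))) = 1
(2) = s - 1
(3) = y - 7/3
(4) = n - 5
(5) = gcd((d - 7)*(d + 3*sqrt(2)/2)*(d + 5*sqrt(2)), (d - 6)*(d + 5*sqrt(2))) = d + 5*sqrt(2)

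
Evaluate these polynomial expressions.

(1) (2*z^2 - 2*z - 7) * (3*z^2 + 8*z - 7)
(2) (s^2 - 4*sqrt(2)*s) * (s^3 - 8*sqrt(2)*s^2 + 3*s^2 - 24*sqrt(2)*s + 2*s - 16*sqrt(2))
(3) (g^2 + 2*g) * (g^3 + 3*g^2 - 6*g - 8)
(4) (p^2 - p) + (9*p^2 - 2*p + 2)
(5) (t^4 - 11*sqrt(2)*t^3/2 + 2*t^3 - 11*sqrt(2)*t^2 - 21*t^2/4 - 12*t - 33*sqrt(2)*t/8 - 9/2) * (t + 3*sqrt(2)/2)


(1) = 6*z^4 + 10*z^3 - 51*z^2 - 42*z + 49
(2) = s^5 - 12*sqrt(2)*s^4 + 3*s^4 - 36*sqrt(2)*s^3 + 66*s^3 - 24*sqrt(2)*s^2 + 192*s^2 + 128*s
(3) = g^5 + 5*g^4 - 20*g^2 - 16*g
(4) = 10*p^2 - 3*p + 2
(5) = t^5 - 4*sqrt(2)*t^4 + 2*t^4 - 87*t^3/4 - 8*sqrt(2)*t^3 - 45*t^2 - 12*sqrt(2)*t^2 - 18*sqrt(2)*t - 135*t/8 - 27*sqrt(2)/4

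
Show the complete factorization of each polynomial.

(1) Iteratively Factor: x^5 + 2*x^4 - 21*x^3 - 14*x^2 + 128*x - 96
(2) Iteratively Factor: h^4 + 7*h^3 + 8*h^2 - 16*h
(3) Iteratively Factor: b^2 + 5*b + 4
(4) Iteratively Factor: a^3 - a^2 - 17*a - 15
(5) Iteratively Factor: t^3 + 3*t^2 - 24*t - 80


(1) = (x + 4)*(x^4 - 2*x^3 - 13*x^2 + 38*x - 24) = (x - 1)*(x + 4)*(x^3 - x^2 - 14*x + 24) = (x - 2)*(x - 1)*(x + 4)*(x^2 + x - 12) = (x - 2)*(x - 1)*(x + 4)^2*(x - 3)
(2) = (h - 1)*(h^3 + 8*h^2 + 16*h) = (h - 1)*(h + 4)*(h^2 + 4*h) = h*(h - 1)*(h + 4)*(h + 4)
(3) = (b + 1)*(b + 4)
(4) = (a + 3)*(a^2 - 4*a - 5) = (a - 5)*(a + 3)*(a + 1)
(5) = (t + 4)*(t^2 - t - 20) = (t - 5)*(t + 4)*(t + 4)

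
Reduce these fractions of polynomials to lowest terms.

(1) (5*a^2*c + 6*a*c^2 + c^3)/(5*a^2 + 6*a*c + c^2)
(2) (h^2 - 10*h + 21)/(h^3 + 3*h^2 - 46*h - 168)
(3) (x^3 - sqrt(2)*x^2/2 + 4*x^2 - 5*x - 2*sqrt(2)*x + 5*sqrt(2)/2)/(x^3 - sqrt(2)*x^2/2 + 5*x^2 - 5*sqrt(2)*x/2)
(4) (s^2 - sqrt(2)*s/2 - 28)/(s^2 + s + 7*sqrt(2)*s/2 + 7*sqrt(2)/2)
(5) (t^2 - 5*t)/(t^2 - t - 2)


(1) = c
(2) = (h - 3)/(h^2 + 10*h + 24)
(3) = (4*x - 4)/(4*x)
(4) = (4*s - 16*sqrt(2))/(4*s + 4)
(5) = (t^2 - 5*t)/(t^2 - t - 2)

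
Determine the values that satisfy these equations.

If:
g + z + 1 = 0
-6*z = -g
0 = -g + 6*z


Then:
g = -6/7
z = -1/7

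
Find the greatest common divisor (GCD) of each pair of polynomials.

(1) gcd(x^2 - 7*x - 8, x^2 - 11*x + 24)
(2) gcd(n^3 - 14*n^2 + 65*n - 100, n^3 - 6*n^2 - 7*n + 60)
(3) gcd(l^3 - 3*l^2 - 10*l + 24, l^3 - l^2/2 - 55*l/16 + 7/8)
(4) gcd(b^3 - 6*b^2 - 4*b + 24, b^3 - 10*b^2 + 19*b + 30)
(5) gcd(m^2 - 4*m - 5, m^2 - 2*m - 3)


(1) = x - 8
(2) = n^2 - 9*n + 20
(3) = l - 2
(4) = gcd((b - 6)*(b - 2)*(b + 2), (b - 6)*(b - 5)*(b + 1)) = b - 6
(5) = m + 1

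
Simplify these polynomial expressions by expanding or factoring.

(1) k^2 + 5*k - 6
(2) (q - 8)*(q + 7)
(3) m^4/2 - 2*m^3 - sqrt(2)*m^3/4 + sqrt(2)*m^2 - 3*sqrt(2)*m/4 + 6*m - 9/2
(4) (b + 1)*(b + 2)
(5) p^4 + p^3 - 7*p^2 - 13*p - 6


(1) = (k - 1)*(k + 6)
(2) = q^2 - q - 56
(3) = (m/2 + sqrt(2)/2)*(m - 3)*(m - 1)*(m - 3*sqrt(2)/2)
(4) = b^2 + 3*b + 2
(5) = (p - 3)*(p + 1)^2*(p + 2)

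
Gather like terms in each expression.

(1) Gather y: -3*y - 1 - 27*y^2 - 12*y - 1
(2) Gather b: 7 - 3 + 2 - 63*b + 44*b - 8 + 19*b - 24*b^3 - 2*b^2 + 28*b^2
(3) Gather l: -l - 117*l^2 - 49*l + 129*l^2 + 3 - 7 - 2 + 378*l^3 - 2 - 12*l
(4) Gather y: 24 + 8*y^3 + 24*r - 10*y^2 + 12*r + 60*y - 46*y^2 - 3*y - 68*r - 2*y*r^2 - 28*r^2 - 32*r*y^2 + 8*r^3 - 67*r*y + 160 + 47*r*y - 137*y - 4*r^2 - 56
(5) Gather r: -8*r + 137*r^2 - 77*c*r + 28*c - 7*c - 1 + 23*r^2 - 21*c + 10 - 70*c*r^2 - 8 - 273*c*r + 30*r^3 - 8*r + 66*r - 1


(1) = -27*y^2 - 15*y - 2
(2) = -24*b^3 + 26*b^2 - 2
(3) = 378*l^3 + 12*l^2 - 62*l - 8
(4) = 8*r^3 - 32*r^2 - 32*r + 8*y^3 + y^2*(-32*r - 56) + y*(-2*r^2 - 20*r - 80) + 128
(5) = 30*r^3 + r^2*(160 - 70*c) + r*(50 - 350*c)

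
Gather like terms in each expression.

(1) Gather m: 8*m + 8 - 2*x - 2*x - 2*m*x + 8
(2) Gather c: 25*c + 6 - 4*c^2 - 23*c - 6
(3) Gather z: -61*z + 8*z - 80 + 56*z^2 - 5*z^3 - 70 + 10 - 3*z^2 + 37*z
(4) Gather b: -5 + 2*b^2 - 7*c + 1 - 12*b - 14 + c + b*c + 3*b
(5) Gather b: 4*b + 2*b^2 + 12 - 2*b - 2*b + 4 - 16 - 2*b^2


(1) = m*(8 - 2*x) - 4*x + 16
(2) = -4*c^2 + 2*c
(3) = -5*z^3 + 53*z^2 - 16*z - 140
(4) = 2*b^2 + b*(c - 9) - 6*c - 18
(5) = 0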